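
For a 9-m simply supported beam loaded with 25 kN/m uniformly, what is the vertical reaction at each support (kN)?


Total load = w * L = 25 * 9 = 225 kN
By symmetry, each reaction R = total / 2 = 225 / 2 = 112.5 kN

112.5 kN


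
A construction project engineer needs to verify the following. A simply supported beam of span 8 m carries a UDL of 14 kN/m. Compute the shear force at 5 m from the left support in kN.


R_A = w * L / 2 = 14 * 8 / 2 = 56.0 kN
V(x) = R_A - w * x = 56.0 - 14 * 5
= -14.0 kN

-14.0 kN


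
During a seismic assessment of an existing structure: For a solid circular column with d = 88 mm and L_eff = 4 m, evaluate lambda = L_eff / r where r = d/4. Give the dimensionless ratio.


Radius of gyration r = d / 4 = 88 / 4 = 22.0 mm
L_eff = 4000.0 mm
Slenderness ratio = L / r = 4000.0 / 22.0 = 181.82 (dimensionless)

181.82 (dimensionless)


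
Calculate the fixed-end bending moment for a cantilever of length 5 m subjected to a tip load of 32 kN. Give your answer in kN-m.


For a cantilever with a point load at the free end:
M_max = P * L = 32 * 5 = 160 kN-m

160 kN-m


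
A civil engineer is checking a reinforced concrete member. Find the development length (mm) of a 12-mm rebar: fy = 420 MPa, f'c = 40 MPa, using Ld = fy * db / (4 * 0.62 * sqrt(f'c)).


Ld = (fy * db) / (4 * 0.62 * sqrt(f'c))
= (420 * 12) / (4 * 0.62 * sqrt(40))
= 5040 / 15.6849
= 321.33 mm

321.33 mm


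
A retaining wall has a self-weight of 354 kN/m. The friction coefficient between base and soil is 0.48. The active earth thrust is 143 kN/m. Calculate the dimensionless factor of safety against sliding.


Resisting force = mu * W = 0.48 * 354 = 169.92 kN/m
FOS = Resisting / Driving = 169.92 / 143
= 1.1883 (dimensionless)

1.1883 (dimensionless)


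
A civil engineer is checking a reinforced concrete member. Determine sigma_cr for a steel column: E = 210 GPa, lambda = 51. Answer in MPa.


sigma_cr = pi^2 * E / lambda^2
= 9.8696 * 210000.0 / 51^2
= 9.8696 * 210000.0 / 2601
= 796.8539 MPa

796.8539 MPa


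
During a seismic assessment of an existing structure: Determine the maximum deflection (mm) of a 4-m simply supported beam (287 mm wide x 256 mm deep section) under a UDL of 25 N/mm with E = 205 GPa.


I = 287 * 256^3 / 12 = 401255082.67 mm^4
L = 4000.0 mm, w = 25 N/mm, E = 205000.0 MPa
delta = 5 * w * L^4 / (384 * E * I)
= 5 * 25 * 4000.0^4 / (384 * 205000.0 * 401255082.67)
= 1.0131 mm

1.0131 mm


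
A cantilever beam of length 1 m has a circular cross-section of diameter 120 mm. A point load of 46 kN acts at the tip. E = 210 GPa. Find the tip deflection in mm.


I = pi * d^4 / 64 = pi * 120^4 / 64 = 10178760.2 mm^4
L = 1000.0 mm, P = 46000.0 N, E = 210000.0 MPa
delta = P * L^3 / (3 * E * I)
= 46000.0 * 1000.0^3 / (3 * 210000.0 * 10178760.2)
= 7.1734 mm

7.1734 mm


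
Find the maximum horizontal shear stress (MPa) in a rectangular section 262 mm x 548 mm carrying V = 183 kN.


A = b * h = 262 * 548 = 143576 mm^2
V = 183 kN = 183000.0 N
tau_max = 1.5 * V / A = 1.5 * 183000.0 / 143576
= 1.9119 MPa

1.9119 MPa


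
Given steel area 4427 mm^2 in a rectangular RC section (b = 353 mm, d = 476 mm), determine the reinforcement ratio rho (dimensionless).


rho = As / (b * d)
= 4427 / (353 * 476)
= 4427 / 168028
= 0.026347 (dimensionless)

0.026347 (dimensionless)


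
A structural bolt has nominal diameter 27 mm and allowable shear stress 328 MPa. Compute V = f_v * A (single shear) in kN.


A = pi * d^2 / 4 = pi * 27^2 / 4 = 572.5553 mm^2
V = f_v * A / 1000 = 328 * 572.5553 / 1000
= 187.7981 kN

187.7981 kN


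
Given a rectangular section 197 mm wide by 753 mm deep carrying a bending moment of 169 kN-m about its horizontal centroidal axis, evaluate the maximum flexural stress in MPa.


I = b * h^3 / 12 = 197 * 753^3 / 12 = 7009223505.75 mm^4
y = h / 2 = 753 / 2 = 376.5 mm
M = 169 kN-m = 169000000.0 N-mm
sigma = M * y / I = 169000000.0 * 376.5 / 7009223505.75
= 9.08 MPa

9.08 MPa


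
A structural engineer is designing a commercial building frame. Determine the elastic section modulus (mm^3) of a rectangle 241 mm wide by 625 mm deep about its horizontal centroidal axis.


S = b * h^2 / 6
= 241 * 625^2 / 6
= 241 * 390625 / 6
= 15690104.17 mm^3

15690104.17 mm^3


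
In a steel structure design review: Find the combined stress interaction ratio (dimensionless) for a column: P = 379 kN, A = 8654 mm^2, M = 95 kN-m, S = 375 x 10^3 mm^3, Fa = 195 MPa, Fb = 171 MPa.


f_a = P / A = 379000.0 / 8654 = 43.7948 MPa
f_b = M / S = 95000000.0 / 375000.0 = 253.3333 MPa
Ratio = f_a / Fa + f_b / Fb
= 43.7948 / 195 + 253.3333 / 171
= 1.7061 (dimensionless)

1.7061 (dimensionless)


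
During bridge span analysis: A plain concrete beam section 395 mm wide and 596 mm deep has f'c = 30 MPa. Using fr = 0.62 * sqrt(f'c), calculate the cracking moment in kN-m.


fr = 0.62 * sqrt(30) = 0.62 * 5.4772 = 3.3959 MPa
I = 395 * 596^3 / 12 = 6968745893.33 mm^4
y_t = 298.0 mm
M_cr = fr * I / y_t = 3.3959 * 6968745893.33 / 298.0 N-mm
= 79.4128 kN-m

79.4128 kN-m


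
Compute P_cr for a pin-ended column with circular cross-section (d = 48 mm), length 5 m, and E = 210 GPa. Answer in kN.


I = pi * d^4 / 64 = 260576.26 mm^4
L = 5000.0 mm
P_cr = pi^2 * E * I / L^2
= 9.8696 * 210000.0 * 260576.26 / 5000.0^2
= 21602.99 N = 21.603 kN

21.603 kN


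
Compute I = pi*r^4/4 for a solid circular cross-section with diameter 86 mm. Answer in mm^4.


r = d / 2 = 86 / 2 = 43.0 mm
I = pi * r^4 / 4 = pi * 43.0^4 / 4
= 2685120.03 mm^4

2685120.03 mm^4


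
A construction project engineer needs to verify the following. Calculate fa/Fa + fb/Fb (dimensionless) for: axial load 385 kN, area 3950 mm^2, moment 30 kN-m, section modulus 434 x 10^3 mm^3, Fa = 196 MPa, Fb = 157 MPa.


f_a = P / A = 385000.0 / 3950 = 97.4684 MPa
f_b = M / S = 30000000.0 / 434000.0 = 69.1244 MPa
Ratio = f_a / Fa + f_b / Fb
= 97.4684 / 196 + 69.1244 / 157
= 0.9376 (dimensionless)

0.9376 (dimensionless)


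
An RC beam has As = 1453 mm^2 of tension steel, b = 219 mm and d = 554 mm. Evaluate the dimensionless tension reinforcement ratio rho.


rho = As / (b * d)
= 1453 / (219 * 554)
= 1453 / 121326
= 0.011976 (dimensionless)

0.011976 (dimensionless)


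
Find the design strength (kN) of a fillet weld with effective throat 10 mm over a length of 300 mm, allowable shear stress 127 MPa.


Strength = throat * length * allowable stress
= 10 * 300 * 127 N
= 381000 N
= 381.0 kN

381.0 kN


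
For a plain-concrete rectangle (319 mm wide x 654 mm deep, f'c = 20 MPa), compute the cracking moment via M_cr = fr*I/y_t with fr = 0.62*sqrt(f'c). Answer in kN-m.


fr = 0.62 * sqrt(20) = 0.62 * 4.4721 = 2.7727 MPa
I = 319 * 654^3 / 12 = 7436056518.0 mm^4
y_t = 327.0 mm
M_cr = fr * I / y_t = 2.7727 * 7436056518.0 / 327.0 N-mm
= 63.0524 kN-m

63.0524 kN-m


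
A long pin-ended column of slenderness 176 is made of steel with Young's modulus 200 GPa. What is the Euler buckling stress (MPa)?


sigma_cr = pi^2 * E / lambda^2
= 9.8696 * 200000.0 / 176^2
= 9.8696 * 200000.0 / 30976
= 63.7242 MPa

63.7242 MPa


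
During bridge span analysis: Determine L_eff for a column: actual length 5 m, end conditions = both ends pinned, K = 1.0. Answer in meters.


L_eff = K * L
= 1.0 * 5
= 5.0 m

5.0 m


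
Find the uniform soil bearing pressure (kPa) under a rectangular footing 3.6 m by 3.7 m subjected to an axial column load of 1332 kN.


A = 3.6 * 3.7 = 13.32 m^2
q = P / A = 1332 / 13.32
= 100.0 kPa

100.0 kPa


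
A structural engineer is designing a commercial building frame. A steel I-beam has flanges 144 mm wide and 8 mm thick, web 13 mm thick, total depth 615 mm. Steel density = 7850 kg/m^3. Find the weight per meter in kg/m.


A_flanges = 2 * 144 * 8 = 2304 mm^2
A_web = (615 - 2 * 8) * 13 = 7787 mm^2
A_total = 2304 + 7787 = 10091 mm^2 = 0.010091 m^2
Weight = rho * A = 7850 * 0.010091 = 79.2143 kg/m

79.2143 kg/m


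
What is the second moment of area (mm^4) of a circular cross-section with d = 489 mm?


r = d / 2 = 489 / 2 = 244.5 mm
I = pi * r^4 / 4 = pi * 244.5^4 / 4
= 2806760365.59 mm^4

2806760365.59 mm^4


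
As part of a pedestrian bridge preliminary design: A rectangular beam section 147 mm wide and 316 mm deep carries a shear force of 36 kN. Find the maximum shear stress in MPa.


A = b * h = 147 * 316 = 46452 mm^2
V = 36 kN = 36000.0 N
tau_max = 1.5 * V / A = 1.5 * 36000.0 / 46452
= 1.1625 MPa

1.1625 MPa


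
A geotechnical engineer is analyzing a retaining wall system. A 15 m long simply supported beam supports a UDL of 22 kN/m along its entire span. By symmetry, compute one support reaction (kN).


Total load = w * L = 22 * 15 = 330 kN
By symmetry, each reaction R = total / 2 = 330 / 2 = 165.0 kN

165.0 kN


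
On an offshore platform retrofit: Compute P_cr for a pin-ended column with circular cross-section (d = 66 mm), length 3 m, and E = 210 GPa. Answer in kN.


I = pi * d^4 / 64 = 931420.18 mm^4
L = 3000.0 mm
P_cr = pi^2 * E * I / L^2
= 9.8696 * 210000.0 * 931420.18 / 3000.0^2
= 214497.47 N = 214.4975 kN

214.4975 kN


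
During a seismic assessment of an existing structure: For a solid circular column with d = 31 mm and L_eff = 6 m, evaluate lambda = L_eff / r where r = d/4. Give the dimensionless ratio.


Radius of gyration r = d / 4 = 31 / 4 = 7.75 mm
L_eff = 6000.0 mm
Slenderness ratio = L / r = 6000.0 / 7.75 = 774.19 (dimensionless)

774.19 (dimensionless)


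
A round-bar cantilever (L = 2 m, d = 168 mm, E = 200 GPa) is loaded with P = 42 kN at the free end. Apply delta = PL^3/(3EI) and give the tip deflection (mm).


I = pi * d^4 / 64 = pi * 168^4 / 64 = 39102725.18 mm^4
L = 2000.0 mm, P = 42000.0 N, E = 200000.0 MPa
delta = P * L^3 / (3 * E * I)
= 42000.0 * 2000.0^3 / (3 * 200000.0 * 39102725.18)
= 14.3213 mm

14.3213 mm


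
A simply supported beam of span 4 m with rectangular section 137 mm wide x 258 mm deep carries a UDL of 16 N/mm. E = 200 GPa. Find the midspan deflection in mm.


I = 137 * 258^3 / 12 = 196064262.0 mm^4
L = 4000.0 mm, w = 16 N/mm, E = 200000.0 MPa
delta = 5 * w * L^4 / (384 * E * I)
= 5 * 16 * 4000.0^4 / (384 * 200000.0 * 196064262.0)
= 1.3601 mm

1.3601 mm


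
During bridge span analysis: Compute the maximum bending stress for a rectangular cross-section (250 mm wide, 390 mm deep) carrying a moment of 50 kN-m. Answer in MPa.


I = b * h^3 / 12 = 250 * 390^3 / 12 = 1235812500.0 mm^4
y = h / 2 = 390 / 2 = 195.0 mm
M = 50 kN-m = 50000000.0 N-mm
sigma = M * y / I = 50000000.0 * 195.0 / 1235812500.0
= 7.89 MPa

7.89 MPa


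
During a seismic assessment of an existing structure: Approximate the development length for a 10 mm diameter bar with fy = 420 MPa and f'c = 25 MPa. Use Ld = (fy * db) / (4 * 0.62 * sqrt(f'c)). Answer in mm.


Ld = (fy * db) / (4 * 0.62 * sqrt(f'c))
= (420 * 10) / (4 * 0.62 * sqrt(25))
= 4200 / 12.4
= 338.71 mm

338.71 mm


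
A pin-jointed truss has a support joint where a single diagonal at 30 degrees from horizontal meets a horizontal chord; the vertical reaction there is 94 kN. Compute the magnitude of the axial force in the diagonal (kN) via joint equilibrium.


At the joint, only the diagonal has a vertical component, so vertical equilibrium gives:
F * sin(30) = 94
F = 94 / sin(30)
= 94 / 0.5
= 188.0 kN

188.0 kN


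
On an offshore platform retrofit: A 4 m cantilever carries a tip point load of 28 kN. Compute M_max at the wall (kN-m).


For a cantilever with a point load at the free end:
M_max = P * L = 28 * 4 = 112 kN-m

112 kN-m


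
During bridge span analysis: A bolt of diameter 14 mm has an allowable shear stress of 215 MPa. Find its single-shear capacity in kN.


A = pi * d^2 / 4 = pi * 14^2 / 4 = 153.938 mm^2
V = f_v * A / 1000 = 215 * 153.938 / 1000
= 33.0967 kN

33.0967 kN


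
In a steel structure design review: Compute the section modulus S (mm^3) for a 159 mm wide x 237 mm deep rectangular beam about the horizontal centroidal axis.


S = b * h^2 / 6
= 159 * 237^2 / 6
= 159 * 56169 / 6
= 1488478.5 mm^3

1488478.5 mm^3


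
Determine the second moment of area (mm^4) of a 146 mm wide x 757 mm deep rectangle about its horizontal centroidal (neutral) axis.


I = b * h^3 / 12
= 146 * 757^3 / 12
= 146 * 433798093 / 12
= 5277876798.17 mm^4

5277876798.17 mm^4


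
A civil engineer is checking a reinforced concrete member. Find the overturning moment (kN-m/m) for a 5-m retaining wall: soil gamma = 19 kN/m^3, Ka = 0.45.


Pa = 0.5 * Ka * gamma * H^2
= 0.5 * 0.45 * 19 * 5^2
= 106.875 kN/m
Arm = H / 3 = 5 / 3 = 1.6667 m
Mo = Pa * arm = Pa * H / 3 = 106.875 * 5 / 3 = 178.125 kN-m/m

178.125 kN-m/m


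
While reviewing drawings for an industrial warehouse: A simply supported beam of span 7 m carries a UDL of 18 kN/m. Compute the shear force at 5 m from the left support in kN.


R_A = w * L / 2 = 18 * 7 / 2 = 63.0 kN
V(x) = R_A - w * x = 63.0 - 18 * 5
= -27.0 kN

-27.0 kN


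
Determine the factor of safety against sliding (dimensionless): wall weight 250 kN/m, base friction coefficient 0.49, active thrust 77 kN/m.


Resisting force = mu * W = 0.49 * 250 = 122.5 kN/m
FOS = Resisting / Driving = 122.5 / 77
= 1.5909 (dimensionless)

1.5909 (dimensionless)


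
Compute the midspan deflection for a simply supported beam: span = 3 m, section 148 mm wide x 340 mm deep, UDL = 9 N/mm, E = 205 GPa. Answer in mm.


I = 148 * 340^3 / 12 = 484749333.33 mm^4
L = 3000.0 mm, w = 9 N/mm, E = 205000.0 MPa
delta = 5 * w * L^4 / (384 * E * I)
= 5 * 9 * 3000.0^4 / (384 * 205000.0 * 484749333.33)
= 0.0955 mm

0.0955 mm


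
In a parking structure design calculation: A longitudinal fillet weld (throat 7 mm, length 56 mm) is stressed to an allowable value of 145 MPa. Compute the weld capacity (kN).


Strength = throat * length * allowable stress
= 7 * 56 * 145 N
= 56840 N
= 56.84 kN

56.84 kN


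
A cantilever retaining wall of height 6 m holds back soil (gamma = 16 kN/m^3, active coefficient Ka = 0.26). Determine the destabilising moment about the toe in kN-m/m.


Pa = 0.5 * Ka * gamma * H^2
= 0.5 * 0.26 * 16 * 6^2
= 74.88 kN/m
Arm = H / 3 = 6 / 3 = 2.0 m
Mo = Pa * arm = Pa * H / 3 = 74.88 * 6 / 3 = 149.76 kN-m/m

149.76 kN-m/m


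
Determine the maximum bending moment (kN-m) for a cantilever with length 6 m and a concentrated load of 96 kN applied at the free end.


For a cantilever with a point load at the free end:
M_max = P * L = 96 * 6 = 576 kN-m

576 kN-m


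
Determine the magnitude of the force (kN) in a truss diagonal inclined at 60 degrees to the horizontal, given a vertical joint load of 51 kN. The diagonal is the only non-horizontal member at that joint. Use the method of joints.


At the joint, only the diagonal has a vertical component, so vertical equilibrium gives:
F * sin(60) = 51
F = 51 / sin(60)
= 51 / 0.866025
= 58.89 kN

58.89 kN


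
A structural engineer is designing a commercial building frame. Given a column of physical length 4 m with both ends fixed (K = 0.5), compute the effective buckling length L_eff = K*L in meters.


L_eff = K * L
= 0.5 * 4
= 2.0 m

2.0 m


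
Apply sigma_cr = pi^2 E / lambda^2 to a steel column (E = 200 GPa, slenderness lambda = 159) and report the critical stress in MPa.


sigma_cr = pi^2 * E / lambda^2
= 9.8696 * 200000.0 / 159^2
= 9.8696 * 200000.0 / 25281
= 78.0792 MPa

78.0792 MPa


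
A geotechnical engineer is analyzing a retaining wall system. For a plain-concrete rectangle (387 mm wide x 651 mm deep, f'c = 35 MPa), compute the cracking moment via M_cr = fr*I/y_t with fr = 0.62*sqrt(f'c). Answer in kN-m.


fr = 0.62 * sqrt(35) = 0.62 * 5.9161 = 3.668 MPa
I = 387 * 651^3 / 12 = 8897596044.75 mm^4
y_t = 325.5 mm
M_cr = fr * I / y_t = 3.668 * 8897596044.75 / 325.5 N-mm
= 100.2645 kN-m

100.2645 kN-m


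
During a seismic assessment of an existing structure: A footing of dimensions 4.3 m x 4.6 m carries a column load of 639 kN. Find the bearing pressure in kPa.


A = 4.3 * 4.6 = 19.78 m^2
q = P / A = 639 / 19.78
= 32.3054 kPa

32.3054 kPa


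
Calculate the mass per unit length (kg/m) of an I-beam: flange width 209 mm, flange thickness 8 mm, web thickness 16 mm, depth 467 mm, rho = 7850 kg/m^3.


A_flanges = 2 * 209 * 8 = 3344 mm^2
A_web = (467 - 2 * 8) * 16 = 7216 mm^2
A_total = 3344 + 7216 = 10560 mm^2 = 0.010560 m^2
Weight = rho * A = 7850 * 0.010560 = 82.896 kg/m

82.896 kg/m


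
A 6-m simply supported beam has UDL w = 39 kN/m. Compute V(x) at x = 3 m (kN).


R_A = w * L / 2 = 39 * 6 / 2 = 117.0 kN
V(x) = R_A - w * x = 117.0 - 39 * 3
= 0.0 kN

0.0 kN


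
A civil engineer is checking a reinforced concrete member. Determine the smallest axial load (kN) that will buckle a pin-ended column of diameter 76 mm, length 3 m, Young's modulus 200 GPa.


I = pi * d^4 / 64 = 1637661.98 mm^4
L = 3000.0 mm
P_cr = pi^2 * E * I / L^2
= 9.8696 * 200000.0 * 1637661.98 / 3000.0^2
= 359179.47 N = 359.1795 kN

359.1795 kN


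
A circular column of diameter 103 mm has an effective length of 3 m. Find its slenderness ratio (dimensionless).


Radius of gyration r = d / 4 = 103 / 4 = 25.75 mm
L_eff = 3000.0 mm
Slenderness ratio = L / r = 3000.0 / 25.75 = 116.5 (dimensionless)

116.5 (dimensionless)


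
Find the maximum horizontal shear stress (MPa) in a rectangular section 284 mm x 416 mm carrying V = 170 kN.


A = b * h = 284 * 416 = 118144 mm^2
V = 170 kN = 170000.0 N
tau_max = 1.5 * V / A = 1.5 * 170000.0 / 118144
= 2.1584 MPa

2.1584 MPa


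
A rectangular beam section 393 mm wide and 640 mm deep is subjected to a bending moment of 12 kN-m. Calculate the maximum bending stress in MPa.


I = b * h^3 / 12 = 393 * 640^3 / 12 = 8585216000.0 mm^4
y = h / 2 = 640 / 2 = 320.0 mm
M = 12 kN-m = 12000000.0 N-mm
sigma = M * y / I = 12000000.0 * 320.0 / 8585216000.0
= 0.45 MPa

0.45 MPa


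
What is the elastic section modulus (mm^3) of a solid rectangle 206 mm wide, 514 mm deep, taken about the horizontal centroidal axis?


S = b * h^2 / 6
= 206 * 514^2 / 6
= 206 * 264196 / 6
= 9070729.33 mm^3

9070729.33 mm^3


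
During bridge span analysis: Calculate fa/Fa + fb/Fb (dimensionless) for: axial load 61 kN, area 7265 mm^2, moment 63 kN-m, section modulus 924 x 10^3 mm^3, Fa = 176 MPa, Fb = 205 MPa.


f_a = P / A = 61000.0 / 7265 = 8.3964 MPa
f_b = M / S = 63000000.0 / 924000.0 = 68.1818 MPa
Ratio = f_a / Fa + f_b / Fb
= 8.3964 / 176 + 68.1818 / 205
= 0.3803 (dimensionless)

0.3803 (dimensionless)


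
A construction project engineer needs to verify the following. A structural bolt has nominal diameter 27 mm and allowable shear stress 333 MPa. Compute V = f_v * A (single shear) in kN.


A = pi * d^2 / 4 = pi * 27^2 / 4 = 572.5553 mm^2
V = f_v * A / 1000 = 333 * 572.5553 / 1000
= 190.6609 kN

190.6609 kN


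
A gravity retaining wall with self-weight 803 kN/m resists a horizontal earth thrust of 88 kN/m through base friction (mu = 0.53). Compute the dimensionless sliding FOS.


Resisting force = mu * W = 0.53 * 803 = 425.59 kN/m
FOS = Resisting / Driving = 425.59 / 88
= 4.8363 (dimensionless)

4.8363 (dimensionless)


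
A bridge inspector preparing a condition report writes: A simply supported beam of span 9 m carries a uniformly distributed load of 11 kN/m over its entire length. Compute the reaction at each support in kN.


Total load = w * L = 11 * 9 = 99 kN
By symmetry, each reaction R = total / 2 = 99 / 2 = 49.5 kN

49.5 kN


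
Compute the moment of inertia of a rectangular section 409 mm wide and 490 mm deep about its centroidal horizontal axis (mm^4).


I = b * h^3 / 12
= 409 * 490^3 / 12
= 409 * 117649000 / 12
= 4009870083.33 mm^4

4009870083.33 mm^4


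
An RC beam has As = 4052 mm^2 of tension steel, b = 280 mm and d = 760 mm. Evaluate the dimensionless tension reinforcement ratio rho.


rho = As / (b * d)
= 4052 / (280 * 760)
= 4052 / 212800
= 0.019041 (dimensionless)

0.019041 (dimensionless)


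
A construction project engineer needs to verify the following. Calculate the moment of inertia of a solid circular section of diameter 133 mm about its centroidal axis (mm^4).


r = d / 2 = 133 / 2 = 66.5 mm
I = pi * r^4 / 4 = pi * 66.5^4 / 4
= 15359478.22 mm^4

15359478.22 mm^4


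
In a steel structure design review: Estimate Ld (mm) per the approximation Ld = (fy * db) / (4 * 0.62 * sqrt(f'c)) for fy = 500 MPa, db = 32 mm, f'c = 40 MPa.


Ld = (fy * db) / (4 * 0.62 * sqrt(f'c))
= (500 * 32) / (4 * 0.62 * sqrt(40))
= 16000 / 15.6849
= 1020.09 mm

1020.09 mm


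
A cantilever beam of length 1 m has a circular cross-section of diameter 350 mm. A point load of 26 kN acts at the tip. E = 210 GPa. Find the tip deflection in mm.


I = pi * d^4 / 64 = pi * 350^4 / 64 = 736617574.34 mm^4
L = 1000.0 mm, P = 26000.0 N, E = 210000.0 MPa
delta = P * L^3 / (3 * E * I)
= 26000.0 * 1000.0^3 / (3 * 210000.0 * 736617574.34)
= 0.056 mm

0.056 mm


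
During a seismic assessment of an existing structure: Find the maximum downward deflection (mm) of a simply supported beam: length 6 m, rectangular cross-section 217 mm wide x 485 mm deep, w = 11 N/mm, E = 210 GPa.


I = 217 * 485^3 / 12 = 2063021260.42 mm^4
L = 6000.0 mm, w = 11 N/mm, E = 210000.0 MPa
delta = 5 * w * L^4 / (384 * E * I)
= 5 * 11 * 6000.0^4 / (384 * 210000.0 * 2063021260.42)
= 0.4285 mm

0.4285 mm


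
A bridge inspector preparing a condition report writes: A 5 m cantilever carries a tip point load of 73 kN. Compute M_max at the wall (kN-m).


For a cantilever with a point load at the free end:
M_max = P * L = 73 * 5 = 365 kN-m

365 kN-m


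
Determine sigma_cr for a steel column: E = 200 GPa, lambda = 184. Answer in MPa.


sigma_cr = pi^2 * E / lambda^2
= 9.8696 * 200000.0 / 184^2
= 9.8696 * 200000.0 / 33856
= 58.3034 MPa

58.3034 MPa


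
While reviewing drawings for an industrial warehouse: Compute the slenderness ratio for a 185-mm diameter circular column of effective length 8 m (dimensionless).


Radius of gyration r = d / 4 = 185 / 4 = 46.25 mm
L_eff = 8000.0 mm
Slenderness ratio = L / r = 8000.0 / 46.25 = 172.97 (dimensionless)

172.97 (dimensionless)


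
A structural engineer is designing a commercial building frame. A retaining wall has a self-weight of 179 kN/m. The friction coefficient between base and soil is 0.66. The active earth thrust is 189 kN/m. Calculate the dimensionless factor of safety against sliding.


Resisting force = mu * W = 0.66 * 179 = 118.14 kN/m
FOS = Resisting / Driving = 118.14 / 189
= 0.6251 (dimensionless)

0.6251 (dimensionless)


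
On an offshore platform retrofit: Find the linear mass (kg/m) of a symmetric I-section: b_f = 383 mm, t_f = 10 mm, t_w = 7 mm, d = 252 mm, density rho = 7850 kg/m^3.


A_flanges = 2 * 383 * 10 = 7660 mm^2
A_web = (252 - 2 * 10) * 7 = 1624 mm^2
A_total = 7660 + 1624 = 9284 mm^2 = 0.009284 m^2
Weight = rho * A = 7850 * 0.009284 = 72.8794 kg/m

72.8794 kg/m


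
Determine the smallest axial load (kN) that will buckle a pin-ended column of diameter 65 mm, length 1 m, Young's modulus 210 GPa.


I = pi * d^4 / 64 = 876240.51 mm^4
L = 1000.0 mm
P_cr = pi^2 * E * I / L^2
= 9.8696 * 210000.0 * 876240.51 / 1000.0^2
= 1816110.9 N = 1816.1109 kN

1816.1109 kN


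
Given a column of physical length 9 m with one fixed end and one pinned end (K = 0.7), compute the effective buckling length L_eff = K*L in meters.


L_eff = K * L
= 0.7 * 9
= 6.3 m

6.3 m


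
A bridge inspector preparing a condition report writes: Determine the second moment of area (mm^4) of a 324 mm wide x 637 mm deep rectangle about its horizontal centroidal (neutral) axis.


I = b * h^3 / 12
= 324 * 637^3 / 12
= 324 * 258474853 / 12
= 6978821031.0 mm^4

6978821031.0 mm^4


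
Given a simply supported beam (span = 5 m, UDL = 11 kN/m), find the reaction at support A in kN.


Total load = w * L = 11 * 5 = 55 kN
By symmetry, each reaction R = total / 2 = 55 / 2 = 27.5 kN

27.5 kN


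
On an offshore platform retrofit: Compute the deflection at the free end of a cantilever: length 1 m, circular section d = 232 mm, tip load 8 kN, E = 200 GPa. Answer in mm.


I = pi * d^4 / 64 = pi * 232^4 / 64 = 142207282.79 mm^4
L = 1000.0 mm, P = 8000.0 N, E = 200000.0 MPa
delta = P * L^3 / (3 * E * I)
= 8000.0 * 1000.0^3 / (3 * 200000.0 * 142207282.79)
= 0.0938 mm

0.0938 mm


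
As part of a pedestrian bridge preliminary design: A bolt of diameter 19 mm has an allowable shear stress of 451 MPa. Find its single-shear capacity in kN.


A = pi * d^2 / 4 = pi * 19^2 / 4 = 283.5287 mm^2
V = f_v * A / 1000 = 451 * 283.5287 / 1000
= 127.8715 kN

127.8715 kN


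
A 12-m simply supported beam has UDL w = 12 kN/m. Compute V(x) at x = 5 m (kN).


R_A = w * L / 2 = 12 * 12 / 2 = 72.0 kN
V(x) = R_A - w * x = 72.0 - 12 * 5
= 12.0 kN

12.0 kN


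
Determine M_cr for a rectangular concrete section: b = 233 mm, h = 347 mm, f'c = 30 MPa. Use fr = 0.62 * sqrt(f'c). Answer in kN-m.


fr = 0.62 * sqrt(30) = 0.62 * 5.4772 = 3.3959 MPa
I = 233 * 347^3 / 12 = 811265671.58 mm^4
y_t = 173.5 mm
M_cr = fr * I / y_t = 3.3959 * 811265671.58 / 173.5 N-mm
= 15.8787 kN-m

15.8787 kN-m


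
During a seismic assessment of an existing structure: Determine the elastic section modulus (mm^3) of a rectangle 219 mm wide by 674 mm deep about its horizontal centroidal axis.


S = b * h^2 / 6
= 219 * 674^2 / 6
= 219 * 454276 / 6
= 16581074.0 mm^3

16581074.0 mm^3


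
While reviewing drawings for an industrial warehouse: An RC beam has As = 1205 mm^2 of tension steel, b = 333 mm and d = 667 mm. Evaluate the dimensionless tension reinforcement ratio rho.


rho = As / (b * d)
= 1205 / (333 * 667)
= 1205 / 222111
= 0.005425 (dimensionless)

0.005425 (dimensionless)


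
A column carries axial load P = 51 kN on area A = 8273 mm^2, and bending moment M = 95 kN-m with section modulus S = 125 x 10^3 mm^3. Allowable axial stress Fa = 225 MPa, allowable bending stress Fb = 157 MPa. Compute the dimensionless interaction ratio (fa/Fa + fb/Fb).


f_a = P / A = 51000.0 / 8273 = 6.1646 MPa
f_b = M / S = 95000000.0 / 125000.0 = 760.0 MPa
Ratio = f_a / Fa + f_b / Fb
= 6.1646 / 225 + 760.0 / 157
= 4.8682 (dimensionless)

4.8682 (dimensionless)


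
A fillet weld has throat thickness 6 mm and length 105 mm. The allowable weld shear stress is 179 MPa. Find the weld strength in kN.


Strength = throat * length * allowable stress
= 6 * 105 * 179 N
= 112770 N
= 112.77 kN

112.77 kN


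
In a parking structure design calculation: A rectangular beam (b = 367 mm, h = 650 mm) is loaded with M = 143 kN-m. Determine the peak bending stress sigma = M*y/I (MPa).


I = b * h^3 / 12 = 367 * 650^3 / 12 = 8398947916.67 mm^4
y = h / 2 = 650 / 2 = 325.0 mm
M = 143 kN-m = 143000000.0 N-mm
sigma = M * y / I = 143000000.0 * 325.0 / 8398947916.67
= 5.53 MPa

5.53 MPa


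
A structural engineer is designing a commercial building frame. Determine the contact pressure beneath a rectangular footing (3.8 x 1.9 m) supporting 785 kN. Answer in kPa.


A = 3.8 * 1.9 = 7.22 m^2
q = P / A = 785 / 7.22
= 108.7258 kPa

108.7258 kPa


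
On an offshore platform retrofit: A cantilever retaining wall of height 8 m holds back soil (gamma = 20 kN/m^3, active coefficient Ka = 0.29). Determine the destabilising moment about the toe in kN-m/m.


Pa = 0.5 * Ka * gamma * H^2
= 0.5 * 0.29 * 20 * 8^2
= 185.6 kN/m
Arm = H / 3 = 8 / 3 = 2.6667 m
Mo = Pa * arm = Pa * H / 3 = 185.6 * 8 / 3 = 494.9333 kN-m/m

494.9333 kN-m/m


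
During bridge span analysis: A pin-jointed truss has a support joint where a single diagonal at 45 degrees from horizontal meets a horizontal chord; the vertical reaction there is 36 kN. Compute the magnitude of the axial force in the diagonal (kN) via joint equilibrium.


At the joint, only the diagonal has a vertical component, so vertical equilibrium gives:
F * sin(45) = 36
F = 36 / sin(45)
= 36 / 0.707107
= 50.91 kN

50.91 kN


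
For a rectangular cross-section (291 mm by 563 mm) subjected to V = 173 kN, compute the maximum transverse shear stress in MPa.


A = b * h = 291 * 563 = 163833 mm^2
V = 173 kN = 173000.0 N
tau_max = 1.5 * V / A = 1.5 * 173000.0 / 163833
= 1.5839 MPa

1.5839 MPa


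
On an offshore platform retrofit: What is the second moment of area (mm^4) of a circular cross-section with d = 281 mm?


r = d / 2 = 281 / 2 = 140.5 mm
I = pi * r^4 / 4 = pi * 140.5^4 / 4
= 306051969.3 mm^4

306051969.3 mm^4


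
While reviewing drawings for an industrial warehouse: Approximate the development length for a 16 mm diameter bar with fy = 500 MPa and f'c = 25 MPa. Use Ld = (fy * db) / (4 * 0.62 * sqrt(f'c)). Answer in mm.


Ld = (fy * db) / (4 * 0.62 * sqrt(f'c))
= (500 * 16) / (4 * 0.62 * sqrt(25))
= 8000 / 12.4
= 645.16 mm

645.16 mm


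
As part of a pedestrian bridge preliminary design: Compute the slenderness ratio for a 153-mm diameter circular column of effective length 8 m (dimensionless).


Radius of gyration r = d / 4 = 153 / 4 = 38.25 mm
L_eff = 8000.0 mm
Slenderness ratio = L / r = 8000.0 / 38.25 = 209.15 (dimensionless)

209.15 (dimensionless)


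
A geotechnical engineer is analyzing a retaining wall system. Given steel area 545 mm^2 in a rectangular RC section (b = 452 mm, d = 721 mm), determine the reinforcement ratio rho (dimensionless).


rho = As / (b * d)
= 545 / (452 * 721)
= 545 / 325892
= 0.001672 (dimensionless)

0.001672 (dimensionless)


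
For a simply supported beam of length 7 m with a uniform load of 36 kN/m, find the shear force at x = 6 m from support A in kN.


R_A = w * L / 2 = 36 * 7 / 2 = 126.0 kN
V(x) = R_A - w * x = 126.0 - 36 * 6
= -90.0 kN

-90.0 kN


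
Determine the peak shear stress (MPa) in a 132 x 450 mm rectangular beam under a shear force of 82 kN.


A = b * h = 132 * 450 = 59400 mm^2
V = 82 kN = 82000.0 N
tau_max = 1.5 * V / A = 1.5 * 82000.0 / 59400
= 2.0707 MPa

2.0707 MPa


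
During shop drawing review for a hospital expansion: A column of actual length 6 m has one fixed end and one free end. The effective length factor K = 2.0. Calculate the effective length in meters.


L_eff = K * L
= 2.0 * 6
= 12.0 m

12.0 m


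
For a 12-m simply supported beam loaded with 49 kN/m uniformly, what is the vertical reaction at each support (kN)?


Total load = w * L = 49 * 12 = 588 kN
By symmetry, each reaction R = total / 2 = 588 / 2 = 294.0 kN

294.0 kN


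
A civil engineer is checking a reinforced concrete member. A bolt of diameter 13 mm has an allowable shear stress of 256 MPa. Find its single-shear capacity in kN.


A = pi * d^2 / 4 = pi * 13^2 / 4 = 132.7323 mm^2
V = f_v * A / 1000 = 256 * 132.7323 / 1000
= 33.9795 kN

33.9795 kN


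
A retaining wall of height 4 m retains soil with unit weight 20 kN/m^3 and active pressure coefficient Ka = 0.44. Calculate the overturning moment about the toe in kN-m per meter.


Pa = 0.5 * Ka * gamma * H^2
= 0.5 * 0.44 * 20 * 4^2
= 70.4 kN/m
Arm = H / 3 = 4 / 3 = 1.3333 m
Mo = Pa * arm = Pa * H / 3 = 70.4 * 4 / 3 = 93.8667 kN-m/m

93.8667 kN-m/m


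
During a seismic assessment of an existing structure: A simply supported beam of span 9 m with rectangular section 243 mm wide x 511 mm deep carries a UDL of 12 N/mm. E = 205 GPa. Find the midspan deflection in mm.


I = 243 * 511^3 / 12 = 2702014827.75 mm^4
L = 9000.0 mm, w = 12 N/mm, E = 205000.0 MPa
delta = 5 * w * L^4 / (384 * E * I)
= 5 * 12 * 9000.0^4 / (384 * 205000.0 * 2702014827.75)
= 1.8508 mm

1.8508 mm


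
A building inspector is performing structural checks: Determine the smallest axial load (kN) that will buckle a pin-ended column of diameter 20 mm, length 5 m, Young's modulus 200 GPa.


I = pi * d^4 / 64 = 7853.98 mm^4
L = 5000.0 mm
P_cr = pi^2 * E * I / L^2
= 9.8696 * 200000.0 * 7853.98 / 5000.0^2
= 620.13 N = 0.6201 kN

0.6201 kN


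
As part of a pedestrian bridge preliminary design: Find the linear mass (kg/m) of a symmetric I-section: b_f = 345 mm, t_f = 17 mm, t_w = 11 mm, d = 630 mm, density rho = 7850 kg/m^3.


A_flanges = 2 * 345 * 17 = 11730 mm^2
A_web = (630 - 2 * 17) * 11 = 6556 mm^2
A_total = 11730 + 6556 = 18286 mm^2 = 0.018286 m^2
Weight = rho * A = 7850 * 0.018286 = 143.5451 kg/m

143.5451 kg/m


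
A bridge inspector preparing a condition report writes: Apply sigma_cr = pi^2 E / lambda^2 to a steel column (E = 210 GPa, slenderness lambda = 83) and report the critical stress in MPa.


sigma_cr = pi^2 * E / lambda^2
= 9.8696 * 210000.0 / 83^2
= 9.8696 * 210000.0 / 6889
= 300.8589 MPa

300.8589 MPa


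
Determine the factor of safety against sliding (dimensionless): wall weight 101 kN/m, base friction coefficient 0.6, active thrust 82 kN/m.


Resisting force = mu * W = 0.6 * 101 = 60.6 kN/m
FOS = Resisting / Driving = 60.6 / 82
= 0.739 (dimensionless)

0.739 (dimensionless)


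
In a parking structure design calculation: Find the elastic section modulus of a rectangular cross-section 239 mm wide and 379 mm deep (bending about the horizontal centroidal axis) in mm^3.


S = b * h^2 / 6
= 239 * 379^2 / 6
= 239 * 143641 / 6
= 5721699.83 mm^3

5721699.83 mm^3


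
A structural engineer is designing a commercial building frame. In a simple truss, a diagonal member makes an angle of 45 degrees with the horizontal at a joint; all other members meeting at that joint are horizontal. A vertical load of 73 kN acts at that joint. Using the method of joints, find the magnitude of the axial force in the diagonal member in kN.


At the joint, only the diagonal has a vertical component, so vertical equilibrium gives:
F * sin(45) = 73
F = 73 / sin(45)
= 73 / 0.707107
= 103.24 kN

103.24 kN


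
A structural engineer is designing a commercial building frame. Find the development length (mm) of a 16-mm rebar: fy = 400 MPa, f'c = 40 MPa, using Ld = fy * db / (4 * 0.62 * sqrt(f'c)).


Ld = (fy * db) / (4 * 0.62 * sqrt(f'c))
= (400 * 16) / (4 * 0.62 * sqrt(40))
= 6400 / 15.6849
= 408.04 mm

408.04 mm


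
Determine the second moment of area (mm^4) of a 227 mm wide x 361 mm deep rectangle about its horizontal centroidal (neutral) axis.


I = b * h^3 / 12
= 227 * 361^3 / 12
= 227 * 47045881 / 12
= 889951248.92 mm^4

889951248.92 mm^4


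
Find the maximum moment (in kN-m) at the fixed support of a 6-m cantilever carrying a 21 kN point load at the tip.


For a cantilever with a point load at the free end:
M_max = P * L = 21 * 6 = 126 kN-m

126 kN-m


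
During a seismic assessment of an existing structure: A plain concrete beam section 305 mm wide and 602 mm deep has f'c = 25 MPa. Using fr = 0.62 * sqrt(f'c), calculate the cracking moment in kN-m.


fr = 0.62 * sqrt(25) = 0.62 * 5.0 = 3.1 MPa
I = 305 * 602^3 / 12 = 5545083203.33 mm^4
y_t = 301.0 mm
M_cr = fr * I / y_t = 3.1 * 5545083203.33 / 301.0 N-mm
= 57.1088 kN-m

57.1088 kN-m


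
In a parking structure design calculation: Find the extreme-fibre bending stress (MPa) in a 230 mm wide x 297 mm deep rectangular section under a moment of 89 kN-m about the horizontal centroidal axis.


I = b * h^3 / 12 = 230 * 297^3 / 12 = 502129732.5 mm^4
y = h / 2 = 297 / 2 = 148.5 mm
M = 89 kN-m = 89000000.0 N-mm
sigma = M * y / I = 89000000.0 * 148.5 / 502129732.5
= 26.32 MPa

26.32 MPa


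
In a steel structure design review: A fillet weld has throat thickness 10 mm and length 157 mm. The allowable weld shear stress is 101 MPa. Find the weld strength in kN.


Strength = throat * length * allowable stress
= 10 * 157 * 101 N
= 158570 N
= 158.57 kN

158.57 kN


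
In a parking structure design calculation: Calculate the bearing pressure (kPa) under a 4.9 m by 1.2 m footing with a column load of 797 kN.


A = 4.9 * 1.2 = 5.88 m^2
q = P / A = 797 / 5.88
= 135.5442 kPa

135.5442 kPa


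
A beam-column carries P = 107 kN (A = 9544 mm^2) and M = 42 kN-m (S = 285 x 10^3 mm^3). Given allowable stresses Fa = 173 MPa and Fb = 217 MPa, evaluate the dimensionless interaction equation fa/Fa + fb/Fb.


f_a = P / A = 107000.0 / 9544 = 11.2112 MPa
f_b = M / S = 42000000.0 / 285000.0 = 147.3684 MPa
Ratio = f_a / Fa + f_b / Fb
= 11.2112 / 173 + 147.3684 / 217
= 0.7439 (dimensionless)

0.7439 (dimensionless)


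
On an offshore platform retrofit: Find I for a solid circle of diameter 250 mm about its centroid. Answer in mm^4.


r = d / 2 = 250 / 2 = 125.0 mm
I = pi * r^4 / 4 = pi * 125.0^4 / 4
= 191747598.49 mm^4

191747598.49 mm^4


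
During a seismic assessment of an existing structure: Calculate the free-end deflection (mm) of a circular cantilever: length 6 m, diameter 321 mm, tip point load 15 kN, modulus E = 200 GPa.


I = pi * d^4 / 64 = pi * 321^4 / 64 = 521182744.29 mm^4
L = 6000.0 mm, P = 15000.0 N, E = 200000.0 MPa
delta = P * L^3 / (3 * E * I)
= 15000.0 * 6000.0^3 / (3 * 200000.0 * 521182744.29)
= 10.361 mm

10.361 mm


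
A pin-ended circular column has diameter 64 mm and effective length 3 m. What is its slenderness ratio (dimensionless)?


Radius of gyration r = d / 4 = 64 / 4 = 16.0 mm
L_eff = 3000.0 mm
Slenderness ratio = L / r = 3000.0 / 16.0 = 187.5 (dimensionless)

187.5 (dimensionless)


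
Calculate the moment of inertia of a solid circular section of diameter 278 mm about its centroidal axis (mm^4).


r = d / 2 = 278 / 2 = 139.0 mm
I = pi * r^4 / 4 = pi * 139.0^4 / 4
= 293189952.0 mm^4

293189952.0 mm^4


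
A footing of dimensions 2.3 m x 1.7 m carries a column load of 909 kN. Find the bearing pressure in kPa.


A = 2.3 * 1.7 = 3.91 m^2
q = P / A = 909 / 3.91
= 232.4808 kPa

232.4808 kPa


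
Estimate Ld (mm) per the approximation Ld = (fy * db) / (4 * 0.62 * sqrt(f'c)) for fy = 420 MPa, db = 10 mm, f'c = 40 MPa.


Ld = (fy * db) / (4 * 0.62 * sqrt(f'c))
= (420 * 10) / (4 * 0.62 * sqrt(40))
= 4200 / 15.6849
= 267.77 mm

267.77 mm


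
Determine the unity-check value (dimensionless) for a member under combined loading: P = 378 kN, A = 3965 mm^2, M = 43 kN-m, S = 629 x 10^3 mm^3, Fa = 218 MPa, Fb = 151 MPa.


f_a = P / A = 378000.0 / 3965 = 95.3342 MPa
f_b = M / S = 43000000.0 / 629000.0 = 68.3625 MPa
Ratio = f_a / Fa + f_b / Fb
= 95.3342 / 218 + 68.3625 / 151
= 0.89 (dimensionless)

0.89 (dimensionless)


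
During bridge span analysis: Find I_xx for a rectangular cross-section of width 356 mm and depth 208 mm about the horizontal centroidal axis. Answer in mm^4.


I = b * h^3 / 12
= 356 * 208^3 / 12
= 356 * 8998912 / 12
= 266967722.67 mm^4

266967722.67 mm^4


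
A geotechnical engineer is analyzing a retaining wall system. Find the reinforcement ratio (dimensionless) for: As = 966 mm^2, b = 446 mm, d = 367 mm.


rho = As / (b * d)
= 966 / (446 * 367)
= 966 / 163682
= 0.005902 (dimensionless)

0.005902 (dimensionless)


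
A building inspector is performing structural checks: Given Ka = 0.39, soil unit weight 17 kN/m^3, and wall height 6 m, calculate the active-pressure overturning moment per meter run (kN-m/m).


Pa = 0.5 * Ka * gamma * H^2
= 0.5 * 0.39 * 17 * 6^2
= 119.34 kN/m
Arm = H / 3 = 6 / 3 = 2.0 m
Mo = Pa * arm = Pa * H / 3 = 119.34 * 6 / 3 = 238.68 kN-m/m

238.68 kN-m/m


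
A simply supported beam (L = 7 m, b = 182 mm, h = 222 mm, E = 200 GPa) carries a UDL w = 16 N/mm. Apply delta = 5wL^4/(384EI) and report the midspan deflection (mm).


I = 182 * 222^3 / 12 = 165939228.0 mm^4
L = 7000.0 mm, w = 16 N/mm, E = 200000.0 MPa
delta = 5 * w * L^4 / (384 * E * I)
= 5 * 16 * 7000.0^4 / (384 * 200000.0 * 165939228.0)
= 15.072 mm

15.072 mm


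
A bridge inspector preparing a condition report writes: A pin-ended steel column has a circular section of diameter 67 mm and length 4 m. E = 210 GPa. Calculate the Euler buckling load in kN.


I = pi * d^4 / 64 = 989165.84 mm^4
L = 4000.0 mm
P_cr = pi^2 * E * I / L^2
= 9.8696 * 210000.0 * 989165.84 / 4000.0^2
= 128135.12 N = 128.1351 kN

128.1351 kN


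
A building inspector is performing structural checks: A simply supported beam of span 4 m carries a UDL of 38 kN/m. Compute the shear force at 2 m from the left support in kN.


R_A = w * L / 2 = 38 * 4 / 2 = 76.0 kN
V(x) = R_A - w * x = 76.0 - 38 * 2
= 0.0 kN

0.0 kN
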